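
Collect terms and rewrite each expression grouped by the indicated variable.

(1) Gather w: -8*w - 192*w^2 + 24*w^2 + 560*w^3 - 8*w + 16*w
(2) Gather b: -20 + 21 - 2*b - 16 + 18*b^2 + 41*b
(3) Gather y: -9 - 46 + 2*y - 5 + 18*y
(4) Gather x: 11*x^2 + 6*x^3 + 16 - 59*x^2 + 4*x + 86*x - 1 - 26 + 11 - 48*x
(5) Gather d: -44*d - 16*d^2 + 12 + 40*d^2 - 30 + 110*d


(1) = 560*w^3 - 168*w^2
(2) = 18*b^2 + 39*b - 15
(3) = 20*y - 60
(4) = 6*x^3 - 48*x^2 + 42*x
(5) = 24*d^2 + 66*d - 18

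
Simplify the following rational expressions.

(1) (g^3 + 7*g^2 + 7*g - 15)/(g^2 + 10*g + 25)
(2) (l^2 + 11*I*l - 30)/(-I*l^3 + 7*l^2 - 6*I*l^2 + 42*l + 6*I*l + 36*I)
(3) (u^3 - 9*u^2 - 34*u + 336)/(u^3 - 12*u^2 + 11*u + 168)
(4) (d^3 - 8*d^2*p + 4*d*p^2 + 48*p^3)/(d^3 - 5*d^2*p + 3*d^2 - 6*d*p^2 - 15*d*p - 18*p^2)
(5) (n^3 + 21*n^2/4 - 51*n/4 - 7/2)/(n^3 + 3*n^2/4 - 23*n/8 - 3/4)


(1) = (g^2 + 2*g - 3)/(g + 5)
(2) = (I*l - 5)/(l^2 + l*(6 + I) + 6*I)
(3) = (u + 6)/(u + 3)
(4) = (d^2 - 2*d*p - 8*p^2)/(d^2 + d*p + 3*d + 3*p)
(5) = (2*n^2 + 10*n - 28)/(2*n^2 + n - 6)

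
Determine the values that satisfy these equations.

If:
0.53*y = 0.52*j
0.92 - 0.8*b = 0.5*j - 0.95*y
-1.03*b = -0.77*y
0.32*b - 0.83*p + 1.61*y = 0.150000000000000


Then:
b = 4.36
j = 5.95
p = 12.82
y = 5.83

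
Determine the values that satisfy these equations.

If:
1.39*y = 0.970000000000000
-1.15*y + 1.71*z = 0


Then:
y = 0.70
z = 0.47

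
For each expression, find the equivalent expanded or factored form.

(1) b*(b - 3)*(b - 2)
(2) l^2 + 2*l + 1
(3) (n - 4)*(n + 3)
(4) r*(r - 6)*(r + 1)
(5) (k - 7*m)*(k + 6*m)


(1) = b^3 - 5*b^2 + 6*b
(2) = (l + 1)^2
(3) = n^2 - n - 12
(4) = r^3 - 5*r^2 - 6*r
(5) = k^2 - k*m - 42*m^2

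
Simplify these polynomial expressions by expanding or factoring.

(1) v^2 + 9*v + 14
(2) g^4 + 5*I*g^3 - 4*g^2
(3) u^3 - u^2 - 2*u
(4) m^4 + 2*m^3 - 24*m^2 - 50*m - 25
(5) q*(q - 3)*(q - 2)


(1) = (v + 2)*(v + 7)
(2) = g^2*(g + I)*(g + 4*I)
(3) = u*(u - 2)*(u + 1)
(4) = (m - 5)*(m + 1)^2*(m + 5)
(5) = q^3 - 5*q^2 + 6*q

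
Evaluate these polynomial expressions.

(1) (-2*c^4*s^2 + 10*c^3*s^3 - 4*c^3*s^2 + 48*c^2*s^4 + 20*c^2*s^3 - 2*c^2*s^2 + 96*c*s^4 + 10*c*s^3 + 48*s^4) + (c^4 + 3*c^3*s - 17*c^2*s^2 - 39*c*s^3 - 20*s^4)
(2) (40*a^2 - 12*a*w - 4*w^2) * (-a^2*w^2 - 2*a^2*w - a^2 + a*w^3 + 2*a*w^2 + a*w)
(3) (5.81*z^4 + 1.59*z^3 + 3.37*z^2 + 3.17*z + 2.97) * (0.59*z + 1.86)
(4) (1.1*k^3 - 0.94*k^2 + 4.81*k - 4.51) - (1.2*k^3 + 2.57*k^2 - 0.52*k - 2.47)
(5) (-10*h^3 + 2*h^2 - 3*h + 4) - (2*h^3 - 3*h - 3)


(1) = -2*c^4*s^2 + c^4 + 10*c^3*s^3 - 4*c^3*s^2 + 3*c^3*s + 48*c^2*s^4 + 20*c^2*s^3 - 19*c^2*s^2 + 96*c*s^4 - 29*c*s^3 + 28*s^4
(2) = -40*a^4*w^2 - 80*a^4*w - 40*a^4 + 52*a^3*w^3 + 104*a^3*w^2 + 52*a^3*w - 8*a^2*w^4 - 16*a^2*w^3 - 8*a^2*w^2 - 4*a*w^5 - 8*a*w^4 - 4*a*w^3
(3) = 3.4279*z^5 + 11.7447*z^4 + 4.9457*z^3 + 8.1385*z^2 + 7.6485*z + 5.5242
(4) = -0.1*k^3 - 3.51*k^2 + 5.33*k - 2.04
(5) = -12*h^3 + 2*h^2 + 7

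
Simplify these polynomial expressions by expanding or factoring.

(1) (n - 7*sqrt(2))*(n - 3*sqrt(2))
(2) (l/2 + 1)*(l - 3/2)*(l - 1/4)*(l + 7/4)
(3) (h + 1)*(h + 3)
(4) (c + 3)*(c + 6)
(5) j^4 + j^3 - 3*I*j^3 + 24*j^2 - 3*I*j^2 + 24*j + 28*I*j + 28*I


(1) = n^2 - 10*sqrt(2)*n + 42
(2) = l^4/2 + l^3 - 43*l^2/32 - 151*l/64 + 21/32
(3) = h^2 + 4*h + 3
(4) = c^2 + 9*c + 18
(5) = (j + 1)*(j - 7*I)*(j + 2*I)^2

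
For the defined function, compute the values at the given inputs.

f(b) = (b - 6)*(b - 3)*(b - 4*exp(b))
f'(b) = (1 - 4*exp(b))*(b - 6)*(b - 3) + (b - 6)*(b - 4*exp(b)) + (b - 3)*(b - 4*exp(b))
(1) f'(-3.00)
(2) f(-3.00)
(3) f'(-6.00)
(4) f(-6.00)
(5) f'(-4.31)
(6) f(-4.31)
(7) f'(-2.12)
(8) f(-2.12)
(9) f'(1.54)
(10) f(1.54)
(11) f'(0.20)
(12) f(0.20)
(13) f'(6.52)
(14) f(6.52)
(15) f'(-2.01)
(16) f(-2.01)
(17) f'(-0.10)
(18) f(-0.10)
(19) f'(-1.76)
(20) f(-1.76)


(1) = 91.23
(2) = -172.75
(3) = 233.14
(4) = -649.07
(5) = 148.21
(6) = -328.88
(7) = 56.04
(8) = -108.10
(9) = -13.64
(10) = -111.47
(11) = -22.81
(12) = -76.09
(13) = -15905.94
(14) = -4956.35
(15) = 51.77
(16) = -102.17
(17) = -15.31
(18) = -70.33
(19) = 42.17
(20) = -90.43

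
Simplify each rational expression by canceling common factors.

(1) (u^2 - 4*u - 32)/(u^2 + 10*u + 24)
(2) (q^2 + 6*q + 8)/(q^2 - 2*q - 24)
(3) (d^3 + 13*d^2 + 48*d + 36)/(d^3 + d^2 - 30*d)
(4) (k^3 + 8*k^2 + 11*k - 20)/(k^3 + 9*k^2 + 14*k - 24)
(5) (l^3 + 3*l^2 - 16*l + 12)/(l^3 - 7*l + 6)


(1) = (u - 8)/(u + 6)
(2) = (q + 2)/(q - 6)
(3) = (d^2 + 7*d + 6)/(d^2 - 5*d)
(4) = (k + 5)/(k + 6)
(5) = (l + 6)/(l + 3)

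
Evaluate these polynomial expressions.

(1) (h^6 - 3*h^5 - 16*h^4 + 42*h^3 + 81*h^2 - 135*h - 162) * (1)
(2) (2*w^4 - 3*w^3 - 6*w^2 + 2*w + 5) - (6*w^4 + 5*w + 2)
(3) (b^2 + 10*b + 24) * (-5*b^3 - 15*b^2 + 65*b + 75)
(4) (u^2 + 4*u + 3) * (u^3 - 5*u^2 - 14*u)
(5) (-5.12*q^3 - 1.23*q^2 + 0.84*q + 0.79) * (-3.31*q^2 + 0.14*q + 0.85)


(1) = h^6 - 3*h^5 - 16*h^4 + 42*h^3 + 81*h^2 - 135*h - 162
(2) = -4*w^4 - 3*w^3 - 6*w^2 - 3*w + 3
(3) = -5*b^5 - 65*b^4 - 205*b^3 + 365*b^2 + 2310*b + 1800
(4) = u^5 - u^4 - 31*u^3 - 71*u^2 - 42*u
(5) = 16.9472*q^5 + 3.3545*q^4 - 7.3046*q^3 - 3.5428*q^2 + 0.8246*q + 0.6715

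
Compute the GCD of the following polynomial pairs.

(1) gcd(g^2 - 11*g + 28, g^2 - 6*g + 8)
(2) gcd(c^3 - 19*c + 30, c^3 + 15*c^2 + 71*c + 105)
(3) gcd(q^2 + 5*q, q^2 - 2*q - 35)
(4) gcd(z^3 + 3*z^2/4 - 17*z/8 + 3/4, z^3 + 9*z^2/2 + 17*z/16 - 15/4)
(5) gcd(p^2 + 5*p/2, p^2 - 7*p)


(1) = g - 4
(2) = c + 5
(3) = gcd(q*(q + 5), (q - 7)*(q + 5)) = q + 5
(4) = gcd((z - 3/4)*(z - 1/2)*(z + 2), (z - 3/4)*(z + 5/4)*(z + 4)) = z - 3/4
(5) = p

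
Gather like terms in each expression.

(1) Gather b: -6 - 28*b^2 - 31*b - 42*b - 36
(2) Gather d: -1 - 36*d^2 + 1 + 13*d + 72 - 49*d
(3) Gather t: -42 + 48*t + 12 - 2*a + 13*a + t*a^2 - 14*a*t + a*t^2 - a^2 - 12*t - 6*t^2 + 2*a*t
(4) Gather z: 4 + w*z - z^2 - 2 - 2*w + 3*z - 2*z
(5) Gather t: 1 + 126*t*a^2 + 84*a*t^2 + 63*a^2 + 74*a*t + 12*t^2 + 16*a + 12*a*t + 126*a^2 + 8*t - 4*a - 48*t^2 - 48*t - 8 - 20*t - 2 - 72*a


(1) = -28*b^2 - 73*b - 42
(2) = -36*d^2 - 36*d + 72
(3) = -a^2 + 11*a + t^2*(a - 6) + t*(a^2 - 12*a + 36) - 30
(4) = -2*w - z^2 + z*(w + 1) + 2
(5) = 189*a^2 - 60*a + t^2*(84*a - 36) + t*(126*a^2 + 86*a - 60) - 9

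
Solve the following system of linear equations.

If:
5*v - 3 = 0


Then:
v = 3/5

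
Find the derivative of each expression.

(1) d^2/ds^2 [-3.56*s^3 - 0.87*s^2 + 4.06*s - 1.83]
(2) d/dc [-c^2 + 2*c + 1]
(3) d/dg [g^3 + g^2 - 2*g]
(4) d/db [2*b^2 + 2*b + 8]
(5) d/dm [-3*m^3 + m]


(1) = -21.36*s - 1.74
(2) = 2 - 2*c
(3) = 3*g^2 + 2*g - 2
(4) = 4*b + 2
(5) = 1 - 9*m^2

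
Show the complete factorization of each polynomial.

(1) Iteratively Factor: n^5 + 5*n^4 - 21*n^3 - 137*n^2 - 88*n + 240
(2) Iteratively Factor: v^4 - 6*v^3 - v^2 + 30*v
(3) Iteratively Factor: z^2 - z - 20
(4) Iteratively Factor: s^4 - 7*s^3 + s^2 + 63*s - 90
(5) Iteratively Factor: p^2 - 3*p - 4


(1) = (n + 3)*(n^4 + 2*n^3 - 27*n^2 - 56*n + 80) = (n - 5)*(n + 3)*(n^3 + 7*n^2 + 8*n - 16) = (n - 5)*(n + 3)*(n + 4)*(n^2 + 3*n - 4) = (n - 5)*(n - 1)*(n + 3)*(n + 4)*(n + 4)
(2) = (v + 2)*(v^3 - 8*v^2 + 15*v) = (v - 3)*(v + 2)*(v^2 - 5*v) = v*(v - 3)*(v + 2)*(v - 5)
(3) = (z - 5)*(z + 4)
(4) = (s - 5)*(s^3 - 2*s^2 - 9*s + 18) = (s - 5)*(s - 3)*(s^2 + s - 6) = (s - 5)*(s - 3)*(s + 3)*(s - 2)
(5) = (p - 4)*(p + 1)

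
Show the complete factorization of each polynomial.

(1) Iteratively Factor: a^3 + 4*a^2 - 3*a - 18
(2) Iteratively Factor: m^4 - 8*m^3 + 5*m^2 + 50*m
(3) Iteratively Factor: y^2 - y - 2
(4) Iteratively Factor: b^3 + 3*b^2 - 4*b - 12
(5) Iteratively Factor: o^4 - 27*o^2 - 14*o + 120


(1) = (a + 3)*(a^2 + a - 6) = (a - 2)*(a + 3)*(a + 3)
(2) = (m + 2)*(m^3 - 10*m^2 + 25*m) = (m - 5)*(m + 2)*(m^2 - 5*m) = m*(m - 5)*(m + 2)*(m - 5)
(3) = (y + 1)*(y - 2)
(4) = (b + 3)*(b^2 - 4) = (b + 2)*(b + 3)*(b - 2)
(5) = (o - 5)*(o^3 + 5*o^2 - 2*o - 24) = (o - 5)*(o + 3)*(o^2 + 2*o - 8) = (o - 5)*(o + 3)*(o + 4)*(o - 2)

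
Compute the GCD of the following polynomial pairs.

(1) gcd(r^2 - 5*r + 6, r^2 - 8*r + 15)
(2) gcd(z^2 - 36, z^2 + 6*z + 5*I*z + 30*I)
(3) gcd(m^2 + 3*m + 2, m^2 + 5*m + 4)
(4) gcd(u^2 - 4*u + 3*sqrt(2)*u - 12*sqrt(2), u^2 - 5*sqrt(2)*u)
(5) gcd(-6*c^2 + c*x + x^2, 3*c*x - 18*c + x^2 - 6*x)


(1) = r - 3
(2) = gcd((z - 6)*(z + 6), (z + 6)*(z + 5*I)) = z + 6
(3) = m + 1
(4) = 1
(5) = 3*c + x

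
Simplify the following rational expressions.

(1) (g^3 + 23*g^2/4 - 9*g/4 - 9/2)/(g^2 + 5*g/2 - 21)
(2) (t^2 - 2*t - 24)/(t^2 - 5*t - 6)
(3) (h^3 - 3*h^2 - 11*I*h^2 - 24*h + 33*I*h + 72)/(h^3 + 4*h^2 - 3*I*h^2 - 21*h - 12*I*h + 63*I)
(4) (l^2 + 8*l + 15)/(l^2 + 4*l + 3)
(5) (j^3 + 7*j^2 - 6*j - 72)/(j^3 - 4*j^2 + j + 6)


(1) = (4*g^2 - g - 3)/(4*g - 14)
(2) = (t + 4)/(t + 1)
(3) = (h - 8*I)/(h + 7)
(4) = (l + 5)/(l + 1)
(5) = (j^2 + 10*j + 24)/(j^2 - j - 2)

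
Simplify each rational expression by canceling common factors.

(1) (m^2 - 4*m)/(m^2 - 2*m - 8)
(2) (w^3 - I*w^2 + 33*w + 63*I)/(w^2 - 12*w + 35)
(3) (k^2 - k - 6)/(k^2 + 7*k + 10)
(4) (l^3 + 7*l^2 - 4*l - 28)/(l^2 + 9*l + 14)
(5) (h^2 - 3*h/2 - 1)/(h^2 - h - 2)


(1) = m/(m + 2)
(2) = (w^3 - I*w^2 + 33*w + 63*I)/(w^2 - 12*w + 35)
(3) = (k - 3)/(k + 5)
(4) = l - 2
(5) = (2*h + 1)/(2*h + 2)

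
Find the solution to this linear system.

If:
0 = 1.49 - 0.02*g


Then:
g = 74.50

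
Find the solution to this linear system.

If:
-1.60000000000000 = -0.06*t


Then:
t = 26.67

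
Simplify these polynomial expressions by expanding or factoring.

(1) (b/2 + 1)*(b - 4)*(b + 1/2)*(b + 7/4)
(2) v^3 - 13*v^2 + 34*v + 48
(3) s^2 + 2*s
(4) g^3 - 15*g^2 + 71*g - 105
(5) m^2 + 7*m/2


(1) = b^4/2 + b^3/8 - 93*b^2/16 - 79*b/8 - 7/2
(2) = (v - 8)*(v - 6)*(v + 1)
(3) = s*(s + 2)
(4) = (g - 7)*(g - 5)*(g - 3)
(5) = m*(m + 7/2)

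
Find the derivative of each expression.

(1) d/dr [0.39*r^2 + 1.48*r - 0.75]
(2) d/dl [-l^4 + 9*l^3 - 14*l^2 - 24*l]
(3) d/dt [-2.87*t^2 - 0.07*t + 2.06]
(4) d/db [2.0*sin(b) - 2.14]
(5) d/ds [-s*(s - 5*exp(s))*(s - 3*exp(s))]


(1) = 0.78*r + 1.48
(2) = -4*l^3 + 27*l^2 - 28*l - 24
(3) = -5.74*t - 0.07
(4) = 2.0*cos(b)
(5) = 8*s^2*exp(s) - 3*s^2 - 30*s*exp(2*s) + 16*s*exp(s) - 15*exp(2*s)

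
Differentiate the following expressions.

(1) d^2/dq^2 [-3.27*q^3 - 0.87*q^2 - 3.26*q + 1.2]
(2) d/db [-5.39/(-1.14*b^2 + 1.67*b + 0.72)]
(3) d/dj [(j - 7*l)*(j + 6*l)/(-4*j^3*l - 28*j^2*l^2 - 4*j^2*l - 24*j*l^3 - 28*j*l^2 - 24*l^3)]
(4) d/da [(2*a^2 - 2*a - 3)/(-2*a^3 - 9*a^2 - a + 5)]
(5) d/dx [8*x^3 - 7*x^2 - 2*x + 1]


(1) = -19.62*q - 1.74
(2) = (9.0013 - 12.2892*b)/(-1.14*b^2 + 1.67*b + 0.72)^2
(3) = (j^2 - 14*j*l - 7*l^2 - 8*l)/(4*l*(j^4 + 2*j^3*l + 2*j^3 + j^2*l^2 + 4*j^2*l + j^2 + 2*j*l^2 + 2*j*l + l^2))
(4) = (4*a^4 - 8*a^3 - 38*a^2 - 34*a - 13)/(4*a^6 + 36*a^5 + 85*a^4 - 2*a^3 - 89*a^2 - 10*a + 25)
(5) = 24*x^2 - 14*x - 2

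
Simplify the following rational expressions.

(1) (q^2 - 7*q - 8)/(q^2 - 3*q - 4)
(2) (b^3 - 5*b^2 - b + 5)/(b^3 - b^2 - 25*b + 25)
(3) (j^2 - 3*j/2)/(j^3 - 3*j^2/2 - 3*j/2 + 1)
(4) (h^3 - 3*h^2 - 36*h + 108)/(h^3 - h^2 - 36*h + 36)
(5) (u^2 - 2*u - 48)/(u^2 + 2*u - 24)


(1) = (q - 8)/(q - 4)
(2) = (b + 1)/(b + 5)
(3) = (2*j^2 - 3*j)/(2*j^3 - 3*j^2 - 3*j + 2)
(4) = (h - 3)/(h - 1)
(5) = (u - 8)/(u - 4)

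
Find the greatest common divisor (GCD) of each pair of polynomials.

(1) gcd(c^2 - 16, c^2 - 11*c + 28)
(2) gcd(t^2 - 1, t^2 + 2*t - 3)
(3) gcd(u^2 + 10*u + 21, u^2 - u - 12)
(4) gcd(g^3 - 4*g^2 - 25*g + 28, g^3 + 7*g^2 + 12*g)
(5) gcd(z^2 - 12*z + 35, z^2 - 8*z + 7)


(1) = c - 4
(2) = gcd((t - 1)*(t + 1), (t - 1)*(t + 3)) = t - 1
(3) = gcd((u + 3)*(u + 7), (u - 4)*(u + 3)) = u + 3
(4) = g + 4
(5) = z - 7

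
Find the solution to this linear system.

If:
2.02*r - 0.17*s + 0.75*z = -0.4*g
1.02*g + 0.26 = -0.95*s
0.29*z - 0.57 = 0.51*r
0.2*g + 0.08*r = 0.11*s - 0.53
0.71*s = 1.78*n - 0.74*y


Then:
g = -1.72
n = 0.415730337078652*y + 0.628208248433678
r = -0.16
s = 1.57
z = 1.69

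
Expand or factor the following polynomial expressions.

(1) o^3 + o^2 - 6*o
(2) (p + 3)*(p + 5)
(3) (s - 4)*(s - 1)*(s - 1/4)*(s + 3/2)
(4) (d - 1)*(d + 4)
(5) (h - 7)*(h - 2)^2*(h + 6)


(1) = o*(o - 2)*(o + 3)
(2) = p^2 + 8*p + 15
(3) = s^4 - 15*s^3/4 - 21*s^2/8 + 55*s/8 - 3/2
(4) = d^2 + 3*d - 4
(5) = h^4 - 5*h^3 - 34*h^2 + 164*h - 168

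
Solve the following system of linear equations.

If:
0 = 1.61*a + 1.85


Then:
a = -1.15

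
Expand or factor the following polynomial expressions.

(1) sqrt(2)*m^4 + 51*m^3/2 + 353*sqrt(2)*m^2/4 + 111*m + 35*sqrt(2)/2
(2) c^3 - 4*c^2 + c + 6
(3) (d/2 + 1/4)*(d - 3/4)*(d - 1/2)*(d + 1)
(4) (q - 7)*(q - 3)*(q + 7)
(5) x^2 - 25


(1) = (m + sqrt(2)/2)*(m + 5*sqrt(2))*(m + 7*sqrt(2))*(sqrt(2)*m + 1/2)
(2) = (c - 3)*(c - 2)*(c + 1)
(3) = d^4/2 + d^3/8 - d^2/2 - d/32 + 3/32
(4) = q^3 - 3*q^2 - 49*q + 147
(5) = (x - 5)*(x + 5)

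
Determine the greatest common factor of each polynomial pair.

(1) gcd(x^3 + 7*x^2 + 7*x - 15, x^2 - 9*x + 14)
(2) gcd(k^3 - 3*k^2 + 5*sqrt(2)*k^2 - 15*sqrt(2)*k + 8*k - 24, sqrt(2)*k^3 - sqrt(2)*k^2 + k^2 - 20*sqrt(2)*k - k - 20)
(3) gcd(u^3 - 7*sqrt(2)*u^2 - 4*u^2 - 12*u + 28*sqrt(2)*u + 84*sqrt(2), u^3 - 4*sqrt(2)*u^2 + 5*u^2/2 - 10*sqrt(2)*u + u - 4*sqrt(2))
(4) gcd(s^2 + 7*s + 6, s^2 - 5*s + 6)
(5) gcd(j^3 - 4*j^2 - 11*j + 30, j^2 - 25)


(1) = 1
(2) = 1
(3) = u + 2
(4) = 1
(5) = gcd((j - 5)*(j - 2)*(j + 3), (j - 5)*(j + 5)) = j - 5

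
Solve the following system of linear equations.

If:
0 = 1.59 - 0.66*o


Then:
o = 2.41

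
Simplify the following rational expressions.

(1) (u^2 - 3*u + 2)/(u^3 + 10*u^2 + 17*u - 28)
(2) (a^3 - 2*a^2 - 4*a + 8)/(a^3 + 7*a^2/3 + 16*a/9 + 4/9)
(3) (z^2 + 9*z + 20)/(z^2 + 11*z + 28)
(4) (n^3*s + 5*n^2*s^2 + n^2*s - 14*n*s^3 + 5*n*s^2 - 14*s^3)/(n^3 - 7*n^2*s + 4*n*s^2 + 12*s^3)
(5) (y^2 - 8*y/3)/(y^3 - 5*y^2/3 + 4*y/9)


(1) = (u - 2)/(u^2 + 11*u + 28)
(2) = (9*a^3 - 18*a^2 - 36*a + 72)/(9*a^3 + 21*a^2 + 16*a + 4)
(3) = (z + 5)/(z + 7)
(4) = (-n^2*s - 7*n*s^2 - n*s - 7*s^2)/(-n^2 + 5*n*s + 6*s^2)
(5) = (9*y - 24)/(9*y^2 - 15*y + 4)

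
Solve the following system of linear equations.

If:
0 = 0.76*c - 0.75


Then:
c = 0.99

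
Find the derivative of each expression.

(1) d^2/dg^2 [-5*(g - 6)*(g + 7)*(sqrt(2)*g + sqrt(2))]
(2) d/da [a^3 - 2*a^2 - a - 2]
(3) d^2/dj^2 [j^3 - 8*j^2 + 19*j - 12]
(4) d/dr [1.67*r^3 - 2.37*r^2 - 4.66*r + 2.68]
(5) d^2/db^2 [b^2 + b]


(1) = sqrt(2)*(-30*g - 20)
(2) = 3*a^2 - 4*a - 1
(3) = 6*j - 16
(4) = 5.01*r^2 - 4.74*r - 4.66
(5) = 2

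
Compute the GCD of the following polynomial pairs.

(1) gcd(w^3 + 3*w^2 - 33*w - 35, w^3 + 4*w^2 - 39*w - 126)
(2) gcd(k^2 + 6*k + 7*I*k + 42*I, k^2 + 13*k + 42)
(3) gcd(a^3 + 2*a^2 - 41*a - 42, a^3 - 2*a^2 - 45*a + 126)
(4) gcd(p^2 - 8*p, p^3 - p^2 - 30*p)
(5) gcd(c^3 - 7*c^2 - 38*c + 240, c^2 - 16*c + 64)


(1) = gcd((w - 5)*(w + 1)*(w + 7), (w - 6)*(w + 3)*(w + 7)) = w + 7
(2) = gcd((k + 6)*(k + 7*I), (k + 6)*(k + 7)) = k + 6
(3) = a^2 + a - 42
(4) = p
(5) = gcd((c - 8)*(c - 5)*(c + 6), (c - 8)^2) = c - 8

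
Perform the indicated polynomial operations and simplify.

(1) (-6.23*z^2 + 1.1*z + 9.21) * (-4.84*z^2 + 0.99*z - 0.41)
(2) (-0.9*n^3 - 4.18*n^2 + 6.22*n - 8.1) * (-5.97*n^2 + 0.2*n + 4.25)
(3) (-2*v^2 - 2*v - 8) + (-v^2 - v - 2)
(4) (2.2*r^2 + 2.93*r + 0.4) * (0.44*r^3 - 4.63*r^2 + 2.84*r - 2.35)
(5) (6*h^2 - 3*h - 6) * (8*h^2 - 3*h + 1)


(1) = 30.1532*z^4 - 11.4917*z^3 - 40.9331*z^2 + 8.6669*z - 3.7761
(2) = 5.373*n^5 + 24.7746*n^4 - 41.7944*n^3 + 31.836*n^2 + 24.815*n - 34.425
(3) = -3*v^2 - 3*v - 10
(4) = 0.968*r^5 - 8.8968*r^4 - 7.1419*r^3 + 1.2992*r^2 - 5.7495*r - 0.94
(5) = 48*h^4 - 42*h^3 - 33*h^2 + 15*h - 6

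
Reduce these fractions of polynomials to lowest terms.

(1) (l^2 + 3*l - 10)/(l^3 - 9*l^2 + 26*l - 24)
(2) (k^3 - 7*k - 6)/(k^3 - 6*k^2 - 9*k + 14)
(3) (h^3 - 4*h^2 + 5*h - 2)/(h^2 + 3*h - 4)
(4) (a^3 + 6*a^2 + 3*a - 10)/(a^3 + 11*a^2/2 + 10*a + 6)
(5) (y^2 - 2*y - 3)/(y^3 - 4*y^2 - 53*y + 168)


(1) = (l + 5)/(l^2 - 7*l + 12)
(2) = (k^2 - 2*k - 3)/(k^2 - 8*k + 7)
(3) = (h^2 - 3*h + 2)/(h + 4)
(4) = (2*a^2 + 8*a - 10)/(2*a^2 + 7*a + 6)
(5) = (y + 1)/(y^2 - y - 56)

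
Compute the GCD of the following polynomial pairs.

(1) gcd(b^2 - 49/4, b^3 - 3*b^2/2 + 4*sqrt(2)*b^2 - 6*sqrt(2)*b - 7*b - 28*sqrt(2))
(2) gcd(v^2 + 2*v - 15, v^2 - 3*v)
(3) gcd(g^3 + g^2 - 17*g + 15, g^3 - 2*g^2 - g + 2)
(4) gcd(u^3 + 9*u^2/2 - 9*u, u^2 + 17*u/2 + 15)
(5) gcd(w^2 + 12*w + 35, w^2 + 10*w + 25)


(1) = gcd((b - 7/2)*(b + 7/2), (b - 7/2)*(b + 2)*(b + 4*sqrt(2))) = b - 7/2
(2) = gcd((v - 3)*(v + 5), v*(v - 3)) = v - 3
(3) = gcd((g - 3)*(g - 1)*(g + 5), (g - 2)*(g - 1)*(g + 1)) = g - 1
(4) = u + 6
(5) = gcd((w + 5)*(w + 7), (w + 5)^2) = w + 5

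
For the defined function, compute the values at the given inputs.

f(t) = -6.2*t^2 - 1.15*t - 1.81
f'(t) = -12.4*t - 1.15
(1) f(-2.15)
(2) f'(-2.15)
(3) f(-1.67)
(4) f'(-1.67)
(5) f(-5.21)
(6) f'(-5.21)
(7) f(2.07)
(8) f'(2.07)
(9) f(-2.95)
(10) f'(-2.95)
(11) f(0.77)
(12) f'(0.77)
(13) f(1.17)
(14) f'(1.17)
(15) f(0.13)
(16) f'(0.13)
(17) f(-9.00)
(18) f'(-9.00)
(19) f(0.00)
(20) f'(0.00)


(1) = -28.00
(2) = 25.51
(3) = -17.18
(4) = 19.56
(5) = -164.11
(6) = 63.45
(7) = -30.76
(8) = -26.82
(9) = -52.37
(10) = 35.43
(11) = -6.37
(12) = -10.70
(13) = -11.64
(14) = -15.66
(15) = -2.06
(16) = -2.76
(17) = -493.66
(18) = 110.45
(19) = -1.81
(20) = -1.15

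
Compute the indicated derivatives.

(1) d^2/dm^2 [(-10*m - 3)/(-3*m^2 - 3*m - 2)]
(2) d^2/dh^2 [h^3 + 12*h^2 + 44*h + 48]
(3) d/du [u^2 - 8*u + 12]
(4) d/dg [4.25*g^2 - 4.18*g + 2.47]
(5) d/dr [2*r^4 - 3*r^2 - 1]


(1) = 6*(3*(2*m + 1)^2*(10*m + 3) - (30*m + 13)*(3*m^2 + 3*m + 2))/(3*m^2 + 3*m + 2)^3
(2) = 6*h + 24
(3) = 2*u - 8
(4) = 8.5*g - 4.18
(5) = 8*r^3 - 6*r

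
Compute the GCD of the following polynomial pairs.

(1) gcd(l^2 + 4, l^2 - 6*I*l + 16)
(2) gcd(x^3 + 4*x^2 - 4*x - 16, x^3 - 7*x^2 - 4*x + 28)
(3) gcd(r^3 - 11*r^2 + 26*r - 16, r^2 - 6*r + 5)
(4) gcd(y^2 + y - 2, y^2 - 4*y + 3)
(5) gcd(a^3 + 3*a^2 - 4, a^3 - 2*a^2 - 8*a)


(1) = gcd((l - 2*I)*(l + 2*I), (l - 8*I)*(l + 2*I)) = l + 2*I
(2) = x^2 - 4
(3) = gcd((r - 8)*(r - 2)*(r - 1), (r - 5)*(r - 1)) = r - 1
(4) = gcd((y - 1)*(y + 2), (y - 3)*(y - 1)) = y - 1
(5) = a + 2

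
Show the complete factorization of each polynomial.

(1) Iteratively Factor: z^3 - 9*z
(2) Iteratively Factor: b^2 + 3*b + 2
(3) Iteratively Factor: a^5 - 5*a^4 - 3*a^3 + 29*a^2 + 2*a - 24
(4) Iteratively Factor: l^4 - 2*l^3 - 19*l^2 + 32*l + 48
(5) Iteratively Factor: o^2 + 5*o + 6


(1) = (z + 3)*(z^2 - 3*z) = z*(z + 3)*(z - 3)
(2) = (b + 1)*(b + 2)
(3) = (a - 4)*(a^4 - a^3 - 7*a^2 + a + 6) = (a - 4)*(a - 1)*(a^3 - 7*a - 6) = (a - 4)*(a - 1)*(a + 1)*(a^2 - a - 6) = (a - 4)*(a - 3)*(a - 1)*(a + 1)*(a + 2)
(4) = (l + 4)*(l^3 - 6*l^2 + 5*l + 12) = (l + 1)*(l + 4)*(l^2 - 7*l + 12) = (l - 4)*(l + 1)*(l + 4)*(l - 3)
(5) = (o + 2)*(o + 3)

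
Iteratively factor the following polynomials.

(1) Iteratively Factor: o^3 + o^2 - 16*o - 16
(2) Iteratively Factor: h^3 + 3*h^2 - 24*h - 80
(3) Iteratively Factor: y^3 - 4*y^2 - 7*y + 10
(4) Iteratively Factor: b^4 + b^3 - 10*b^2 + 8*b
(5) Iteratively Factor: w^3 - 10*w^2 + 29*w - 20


(1) = (o + 1)*(o^2 - 16) = (o + 1)*(o + 4)*(o - 4)
(2) = (h - 5)*(h^2 + 8*h + 16) = (h - 5)*(h + 4)*(h + 4)
(3) = (y - 1)*(y^2 - 3*y - 10) = (y - 5)*(y - 1)*(y + 2)
(4) = (b)*(b^3 + b^2 - 10*b + 8) = b*(b - 1)*(b^2 + 2*b - 8) = b*(b - 2)*(b - 1)*(b + 4)
(5) = (w - 1)*(w^2 - 9*w + 20) = (w - 4)*(w - 1)*(w - 5)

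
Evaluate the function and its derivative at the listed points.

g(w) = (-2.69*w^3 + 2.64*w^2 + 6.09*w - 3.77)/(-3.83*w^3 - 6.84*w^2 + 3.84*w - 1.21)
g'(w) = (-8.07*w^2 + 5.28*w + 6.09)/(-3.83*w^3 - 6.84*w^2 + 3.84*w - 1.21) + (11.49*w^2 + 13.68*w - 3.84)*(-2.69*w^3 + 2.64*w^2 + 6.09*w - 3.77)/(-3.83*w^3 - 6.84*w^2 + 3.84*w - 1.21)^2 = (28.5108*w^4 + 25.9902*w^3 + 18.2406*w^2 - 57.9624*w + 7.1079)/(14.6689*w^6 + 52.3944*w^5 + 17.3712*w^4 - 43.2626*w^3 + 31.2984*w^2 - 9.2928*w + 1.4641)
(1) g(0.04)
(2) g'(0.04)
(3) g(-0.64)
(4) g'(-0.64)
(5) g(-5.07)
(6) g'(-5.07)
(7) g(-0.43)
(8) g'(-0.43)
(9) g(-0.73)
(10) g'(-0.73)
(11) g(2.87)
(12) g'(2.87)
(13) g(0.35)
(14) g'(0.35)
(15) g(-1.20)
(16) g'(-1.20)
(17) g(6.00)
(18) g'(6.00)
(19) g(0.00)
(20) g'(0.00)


(1) = 3.30
(2) = 4.23
(3) = 1.08
(4) = 1.66
(5) = 1.27
(6) = 0.18
(7) = 1.49
(8) = 2.35
(9) = 0.93
(10) = 1.50
(11) = 0.21
(12) = 0.14
(13) = 1.65
(14) = -12.48
(15) = 0.29
(16) = 1.43
(17) = 0.43
(18) = 0.04
(19) = 3.12
(20) = 4.85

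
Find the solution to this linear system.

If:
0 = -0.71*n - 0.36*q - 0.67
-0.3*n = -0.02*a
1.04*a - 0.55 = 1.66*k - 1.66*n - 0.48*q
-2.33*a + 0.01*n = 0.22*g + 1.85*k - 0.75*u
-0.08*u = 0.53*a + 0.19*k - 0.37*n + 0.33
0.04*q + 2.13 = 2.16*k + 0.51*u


Then:
a = -1.92
g = 82.77
k = -2.13
n = -0.13
q = -1.61
u = 13.06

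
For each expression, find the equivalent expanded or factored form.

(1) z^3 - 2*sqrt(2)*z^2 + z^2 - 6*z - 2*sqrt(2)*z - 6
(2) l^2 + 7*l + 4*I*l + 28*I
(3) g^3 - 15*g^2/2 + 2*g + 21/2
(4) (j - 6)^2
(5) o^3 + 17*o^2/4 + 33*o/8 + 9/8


(1) = (z + 1)*(z - 3*sqrt(2))*(z + sqrt(2))
(2) = (l + 7)*(l + 4*I)
(3) = (g - 7)*(g - 3/2)*(g + 1)
(4) = j^2 - 12*j + 36
(5) = (o + 1/2)*(o + 3/4)*(o + 3)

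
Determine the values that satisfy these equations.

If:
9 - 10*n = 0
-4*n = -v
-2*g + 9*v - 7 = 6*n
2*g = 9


Then:
No Solution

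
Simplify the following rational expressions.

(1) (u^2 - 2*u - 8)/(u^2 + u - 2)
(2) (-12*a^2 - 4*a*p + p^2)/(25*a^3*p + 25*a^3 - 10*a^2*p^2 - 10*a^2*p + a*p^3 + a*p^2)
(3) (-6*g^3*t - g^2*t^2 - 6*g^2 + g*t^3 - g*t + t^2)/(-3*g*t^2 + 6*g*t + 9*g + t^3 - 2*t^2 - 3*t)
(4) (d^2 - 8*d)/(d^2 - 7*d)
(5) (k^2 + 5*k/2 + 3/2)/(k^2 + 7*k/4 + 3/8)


(1) = (u - 4)/(u - 1)
(2) = (-12*a^2 - 4*a*p + p^2)/(25*a^3*p + 25*a^3 - 10*a^2*p^2 - 10*a^2*p + a*p^3 + a*p^2)
(3) = (2*g^2*t + g*t^2 + 2*g + t)/(t^2 - 2*t - 3)
(4) = (d - 8)/(d - 7)
(5) = (4*k + 4)/(4*k + 1)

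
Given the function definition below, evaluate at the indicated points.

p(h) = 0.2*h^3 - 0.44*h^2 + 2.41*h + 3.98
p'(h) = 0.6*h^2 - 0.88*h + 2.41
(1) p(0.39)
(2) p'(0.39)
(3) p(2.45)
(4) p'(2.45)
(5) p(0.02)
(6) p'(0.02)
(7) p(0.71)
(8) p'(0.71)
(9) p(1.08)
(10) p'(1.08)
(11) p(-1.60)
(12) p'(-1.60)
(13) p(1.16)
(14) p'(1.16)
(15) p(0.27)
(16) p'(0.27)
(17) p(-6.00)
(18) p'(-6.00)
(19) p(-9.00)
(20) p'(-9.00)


(1) = 4.86
(2) = 2.16
(3) = 10.18
(4) = 3.86
(5) = 4.03
(6) = 2.39
(7) = 5.54
(8) = 2.09
(9) = 6.32
(10) = 2.16
(11) = -1.82
(12) = 5.35
(13) = 6.50
(14) = 2.20
(15) = 4.60
(16) = 2.22
(17) = -69.52
(18) = 29.29
(19) = -199.15
(20) = 58.93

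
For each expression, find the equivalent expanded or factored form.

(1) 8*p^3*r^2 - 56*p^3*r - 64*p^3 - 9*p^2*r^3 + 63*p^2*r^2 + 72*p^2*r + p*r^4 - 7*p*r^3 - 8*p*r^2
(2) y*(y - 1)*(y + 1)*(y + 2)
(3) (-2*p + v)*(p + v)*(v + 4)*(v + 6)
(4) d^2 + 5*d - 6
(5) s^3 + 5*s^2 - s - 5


(1) = (-8*p + r)*(-p + r)*(r - 8)*(p*r + p)
(2) = y^4 + 2*y^3 - y^2 - 2*y
(3) = -2*p^2*v^2 - 20*p^2*v - 48*p^2 - p*v^3 - 10*p*v^2 - 24*p*v + v^4 + 10*v^3 + 24*v^2
(4) = (d - 1)*(d + 6)
(5) = (s - 1)*(s + 1)*(s + 5)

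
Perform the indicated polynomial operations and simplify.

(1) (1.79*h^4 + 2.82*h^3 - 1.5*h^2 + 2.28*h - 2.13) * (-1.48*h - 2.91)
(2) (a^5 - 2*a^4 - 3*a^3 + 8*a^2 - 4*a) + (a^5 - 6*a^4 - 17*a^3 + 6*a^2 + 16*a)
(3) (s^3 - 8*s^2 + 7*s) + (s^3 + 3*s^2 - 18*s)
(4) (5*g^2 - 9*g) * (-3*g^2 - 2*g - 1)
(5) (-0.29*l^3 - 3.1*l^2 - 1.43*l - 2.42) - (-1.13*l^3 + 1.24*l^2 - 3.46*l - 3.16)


(1) = -2.6492*h^5 - 9.3825*h^4 - 5.9862*h^3 + 0.9906*h^2 - 3.4824*h + 6.1983
(2) = 2*a^5 - 8*a^4 - 20*a^3 + 14*a^2 + 12*a
(3) = 2*s^3 - 5*s^2 - 11*s
(4) = -15*g^4 + 17*g^3 + 13*g^2 + 9*g
(5) = 0.84*l^3 - 4.34*l^2 + 2.03*l + 0.74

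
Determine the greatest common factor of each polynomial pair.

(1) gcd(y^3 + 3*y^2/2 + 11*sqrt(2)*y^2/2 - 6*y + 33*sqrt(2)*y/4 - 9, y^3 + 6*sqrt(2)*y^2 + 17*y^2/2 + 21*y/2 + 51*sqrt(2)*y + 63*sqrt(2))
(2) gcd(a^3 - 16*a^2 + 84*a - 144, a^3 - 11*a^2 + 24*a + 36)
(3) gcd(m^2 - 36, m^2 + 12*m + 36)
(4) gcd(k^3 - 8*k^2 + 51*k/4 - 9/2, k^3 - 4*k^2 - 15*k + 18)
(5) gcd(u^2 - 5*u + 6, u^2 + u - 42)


(1) = gcd((y + 3/2)*(y - sqrt(2)/2)*(y + 6*sqrt(2)), (y + 3/2)*(y + 7)*(y + 6*sqrt(2))) = y^2 + y*(3/2 + 6*sqrt(2)) + 9*sqrt(2)
(2) = a^2 - 12*a + 36
(3) = m + 6
(4) = gcd((k - 6)*(k - 3/2)*(k - 1/2), (k - 6)*(k - 1)*(k + 3)) = k - 6
(5) = gcd((u - 3)*(u - 2), (u - 6)*(u + 7)) = 1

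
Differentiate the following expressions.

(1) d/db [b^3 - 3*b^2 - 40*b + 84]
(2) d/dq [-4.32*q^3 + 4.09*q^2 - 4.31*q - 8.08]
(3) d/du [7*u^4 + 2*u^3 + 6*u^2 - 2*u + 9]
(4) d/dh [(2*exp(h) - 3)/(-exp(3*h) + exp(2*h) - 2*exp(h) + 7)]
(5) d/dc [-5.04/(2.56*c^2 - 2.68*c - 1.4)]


(1) = 3*b^2 - 6*b - 40
(2) = -12.96*q^2 + 8.18*q - 4.31
(3) = 28*u^3 + 6*u^2 + 12*u - 2
(4) = ((2*exp(h) - 3)*(3*exp(2*h) - 2*exp(h) + 2) - 2*exp(3*h) + 2*exp(2*h) - 4*exp(h) + 14)*exp(h)/(exp(3*h) - exp(2*h) + 2*exp(h) - 7)^2
(5) = (25.8048*c - 13.5072)/(-2.56*c^2 + 2.68*c + 1.4)^2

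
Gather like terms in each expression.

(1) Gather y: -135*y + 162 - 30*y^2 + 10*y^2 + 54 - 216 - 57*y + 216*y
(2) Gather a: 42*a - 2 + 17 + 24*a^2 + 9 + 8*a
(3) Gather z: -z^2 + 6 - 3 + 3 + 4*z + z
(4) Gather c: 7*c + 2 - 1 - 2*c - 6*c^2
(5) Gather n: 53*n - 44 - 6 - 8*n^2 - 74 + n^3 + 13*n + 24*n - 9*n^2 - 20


(1) = -20*y^2 + 24*y
(2) = 24*a^2 + 50*a + 24
(3) = -z^2 + 5*z + 6
(4) = -6*c^2 + 5*c + 1
(5) = n^3 - 17*n^2 + 90*n - 144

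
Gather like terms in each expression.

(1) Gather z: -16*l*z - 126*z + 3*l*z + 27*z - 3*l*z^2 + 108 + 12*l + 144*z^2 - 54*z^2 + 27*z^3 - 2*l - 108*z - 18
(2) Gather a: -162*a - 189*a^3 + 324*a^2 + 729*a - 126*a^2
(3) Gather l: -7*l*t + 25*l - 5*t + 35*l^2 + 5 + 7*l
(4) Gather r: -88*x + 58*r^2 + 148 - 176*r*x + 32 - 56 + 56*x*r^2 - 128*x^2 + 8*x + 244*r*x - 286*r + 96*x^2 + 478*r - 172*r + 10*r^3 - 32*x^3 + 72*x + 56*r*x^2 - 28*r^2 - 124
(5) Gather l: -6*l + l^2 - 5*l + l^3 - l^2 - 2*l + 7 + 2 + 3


(1) = 10*l + 27*z^3 + z^2*(90 - 3*l) + z*(-13*l - 207) + 90
(2) = -189*a^3 + 198*a^2 + 567*a
(3) = 35*l^2 + l*(32 - 7*t) - 5*t + 5
(4) = 10*r^3 + r^2*(56*x + 30) + r*(56*x^2 + 68*x + 20) - 32*x^3 - 32*x^2 - 8*x
(5) = l^3 - 13*l + 12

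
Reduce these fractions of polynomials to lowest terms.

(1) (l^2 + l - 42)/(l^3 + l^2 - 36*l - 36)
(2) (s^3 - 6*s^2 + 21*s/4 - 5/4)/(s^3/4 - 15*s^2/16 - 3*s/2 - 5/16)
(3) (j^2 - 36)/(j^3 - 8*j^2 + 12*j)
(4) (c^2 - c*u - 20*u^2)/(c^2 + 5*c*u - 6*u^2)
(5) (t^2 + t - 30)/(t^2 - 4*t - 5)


(1) = (l + 7)/(l^2 + 7*l + 6)
(2) = (16*s^2 - 16*s + 4)/(4*s^2 + 5*s + 1)
(3) = (j + 6)/(j^2 - 2*j)
(4) = (-c^2 + c*u + 20*u^2)/(-c^2 - 5*c*u + 6*u^2)
(5) = (t + 6)/(t + 1)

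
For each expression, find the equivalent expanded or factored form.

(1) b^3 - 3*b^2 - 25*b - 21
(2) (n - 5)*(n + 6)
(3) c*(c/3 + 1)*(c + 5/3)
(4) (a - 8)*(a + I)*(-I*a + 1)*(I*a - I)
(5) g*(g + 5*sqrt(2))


(1) = (b - 7)*(b + 1)*(b + 3)
(2) = n^2 + n - 30
(3) = c^3/3 + 14*c^2/9 + 5*c/3
(4) = a^4 - 9*a^3 + 2*I*a^3 + 7*a^2 - 18*I*a^2 + 9*a + 16*I*a - 8
(5) = g^2 + 5*sqrt(2)*g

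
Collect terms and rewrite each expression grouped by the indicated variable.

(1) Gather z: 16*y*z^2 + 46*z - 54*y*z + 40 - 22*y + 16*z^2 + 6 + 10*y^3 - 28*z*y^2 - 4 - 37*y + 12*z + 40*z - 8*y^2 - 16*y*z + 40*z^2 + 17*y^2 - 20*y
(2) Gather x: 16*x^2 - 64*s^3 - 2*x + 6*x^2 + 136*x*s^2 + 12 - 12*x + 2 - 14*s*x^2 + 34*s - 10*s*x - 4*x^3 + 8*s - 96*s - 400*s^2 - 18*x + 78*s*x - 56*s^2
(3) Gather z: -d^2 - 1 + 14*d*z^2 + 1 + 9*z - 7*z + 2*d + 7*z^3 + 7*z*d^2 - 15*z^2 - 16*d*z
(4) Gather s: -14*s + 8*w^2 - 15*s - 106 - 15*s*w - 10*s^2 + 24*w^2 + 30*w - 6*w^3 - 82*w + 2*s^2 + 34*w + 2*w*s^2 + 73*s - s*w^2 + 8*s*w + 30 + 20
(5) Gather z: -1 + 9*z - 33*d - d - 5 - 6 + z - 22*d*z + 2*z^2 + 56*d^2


(1) = 10*y^3 + 9*y^2 - 79*y + z^2*(16*y + 56) + z*(-28*y^2 - 70*y + 98) + 42
(2) = -64*s^3 - 456*s^2 - 54*s - 4*x^3 + x^2*(22 - 14*s) + x*(136*s^2 + 68*s - 32) + 14
(3) = -d^2 + 2*d + 7*z^3 + z^2*(14*d - 15) + z*(7*d^2 - 16*d + 2)
(4) = s^2*(2*w - 8) + s*(-w^2 - 7*w + 44) - 6*w^3 + 32*w^2 - 18*w - 56
(5) = 56*d^2 - 34*d + 2*z^2 + z*(10 - 22*d) - 12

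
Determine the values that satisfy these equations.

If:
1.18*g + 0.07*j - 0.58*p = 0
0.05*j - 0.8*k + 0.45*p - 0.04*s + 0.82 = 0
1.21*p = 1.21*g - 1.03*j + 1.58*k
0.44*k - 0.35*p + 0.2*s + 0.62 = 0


Then:
g = 0.884475927482291*s + 5.48524432705007
j = 0.425910362277273*s + 4.81598875859892
k = 1.01772477243722*s + 7.93024150335952
p = 1.85085399963537*s + 11.7408750327948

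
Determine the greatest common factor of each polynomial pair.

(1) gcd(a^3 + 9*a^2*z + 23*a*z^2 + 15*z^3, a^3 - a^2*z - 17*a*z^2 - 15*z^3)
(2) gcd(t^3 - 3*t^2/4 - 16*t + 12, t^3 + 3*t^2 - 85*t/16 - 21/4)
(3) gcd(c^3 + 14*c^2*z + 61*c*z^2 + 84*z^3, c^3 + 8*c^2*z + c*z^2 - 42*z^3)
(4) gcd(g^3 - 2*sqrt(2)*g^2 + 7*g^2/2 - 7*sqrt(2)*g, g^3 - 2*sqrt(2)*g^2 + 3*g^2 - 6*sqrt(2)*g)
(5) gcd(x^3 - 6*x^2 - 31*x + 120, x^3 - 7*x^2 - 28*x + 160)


(1) = a^2 + 4*a*z + 3*z^2
(2) = gcd((t - 4)*(t - 3/4)*(t + 4), (t - 7/4)*(t + 3/4)*(t + 4)) = t + 4
(3) = gcd((c + 3*z)*(c + 4*z)*(c + 7*z), (c - 2*z)*(c + 3*z)*(c + 7*z)) = c^2 + 10*c*z + 21*z^2
(4) = gcd(g*(g + 7/2)*(g - 2*sqrt(2)), g*(g + 3)*(g - 2*sqrt(2))) = g^2 - 2*sqrt(2)*g
(5) = gcd((x - 8)*(x - 3)*(x + 5), (x - 8)*(x - 4)*(x + 5)) = x^2 - 3*x - 40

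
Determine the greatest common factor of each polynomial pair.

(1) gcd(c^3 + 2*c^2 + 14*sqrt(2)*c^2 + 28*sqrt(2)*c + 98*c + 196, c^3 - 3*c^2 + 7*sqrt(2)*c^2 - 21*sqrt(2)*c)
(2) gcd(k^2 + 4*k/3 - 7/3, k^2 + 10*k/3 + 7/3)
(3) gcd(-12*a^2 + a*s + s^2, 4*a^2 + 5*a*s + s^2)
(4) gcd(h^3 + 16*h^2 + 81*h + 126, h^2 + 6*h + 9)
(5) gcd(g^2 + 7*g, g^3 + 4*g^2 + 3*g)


(1) = c + 7*sqrt(2)
(2) = k + 7/3
(3) = 4*a + s
(4) = h + 3
(5) = g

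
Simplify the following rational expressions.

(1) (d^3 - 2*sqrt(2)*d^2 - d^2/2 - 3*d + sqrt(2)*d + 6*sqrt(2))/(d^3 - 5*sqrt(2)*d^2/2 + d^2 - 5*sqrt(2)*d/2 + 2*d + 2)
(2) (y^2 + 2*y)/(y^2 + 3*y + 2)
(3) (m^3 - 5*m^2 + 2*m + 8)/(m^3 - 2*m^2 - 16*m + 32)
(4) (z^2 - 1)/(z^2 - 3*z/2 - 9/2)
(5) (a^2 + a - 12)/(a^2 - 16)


(1) = (4*d^2 - 2*d - 12)/(4*d^2 + d*(4 - 2*sqrt(2)) - 2*sqrt(2))
(2) = y/(y + 1)
(3) = (m + 1)/(m + 4)
(4) = (2*z^2 - 2)/(2*z^2 - 3*z - 9)
(5) = (a - 3)/(a - 4)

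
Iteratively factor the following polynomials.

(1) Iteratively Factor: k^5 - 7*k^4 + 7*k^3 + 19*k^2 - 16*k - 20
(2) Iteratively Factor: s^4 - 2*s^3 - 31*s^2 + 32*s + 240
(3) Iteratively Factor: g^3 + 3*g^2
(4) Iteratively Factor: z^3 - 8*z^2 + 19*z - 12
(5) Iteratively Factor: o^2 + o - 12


(1) = (k + 1)*(k^4 - 8*k^3 + 15*k^2 + 4*k - 20) = (k - 2)*(k + 1)*(k^3 - 6*k^2 + 3*k + 10) = (k - 2)^2*(k + 1)*(k^2 - 4*k - 5) = (k - 2)^2*(k + 1)^2*(k - 5)
(2) = (s - 5)*(s^3 + 3*s^2 - 16*s - 48) = (s - 5)*(s - 4)*(s^2 + 7*s + 12) = (s - 5)*(s - 4)*(s + 3)*(s + 4)
(3) = (g + 3)*(g^2) = g*(g + 3)*(g)
(4) = (z - 4)*(z^2 - 4*z + 3) = (z - 4)*(z - 1)*(z - 3)
(5) = (o + 4)*(o - 3)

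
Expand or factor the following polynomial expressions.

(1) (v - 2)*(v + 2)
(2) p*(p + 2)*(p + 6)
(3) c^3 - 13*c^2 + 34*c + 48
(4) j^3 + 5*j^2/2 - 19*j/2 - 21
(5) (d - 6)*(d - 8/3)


(1) = v^2 - 4
(2) = p^3 + 8*p^2 + 12*p
(3) = (c - 8)*(c - 6)*(c + 1)
(4) = (j - 3)*(j + 2)*(j + 7/2)
(5) = d^2 - 26*d/3 + 16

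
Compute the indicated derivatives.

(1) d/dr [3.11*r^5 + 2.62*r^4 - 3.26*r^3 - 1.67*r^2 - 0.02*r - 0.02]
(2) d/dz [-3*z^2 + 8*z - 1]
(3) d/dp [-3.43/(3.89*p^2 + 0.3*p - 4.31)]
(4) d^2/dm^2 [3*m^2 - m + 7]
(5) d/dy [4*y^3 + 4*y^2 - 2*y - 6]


(1) = 15.55*r^4 + 10.48*r^3 - 9.78*r^2 - 3.34*r - 0.02
(2) = 8 - 6*z
(3) = (26.6854*p + 1.029)/(3.89*p^2 + 0.3*p - 4.31)^2
(4) = 6
(5) = 12*y^2 + 8*y - 2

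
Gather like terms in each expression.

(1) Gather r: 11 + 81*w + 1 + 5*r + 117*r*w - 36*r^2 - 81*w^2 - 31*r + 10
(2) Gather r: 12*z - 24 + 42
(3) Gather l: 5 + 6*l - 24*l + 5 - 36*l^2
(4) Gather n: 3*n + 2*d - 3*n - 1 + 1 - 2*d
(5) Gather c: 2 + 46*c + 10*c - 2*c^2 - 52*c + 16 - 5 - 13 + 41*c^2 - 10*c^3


(1) = -36*r^2 + r*(117*w - 26) - 81*w^2 + 81*w + 22
(2) = 12*z + 18
(3) = -36*l^2 - 18*l + 10
(4) = 0
(5) = -10*c^3 + 39*c^2 + 4*c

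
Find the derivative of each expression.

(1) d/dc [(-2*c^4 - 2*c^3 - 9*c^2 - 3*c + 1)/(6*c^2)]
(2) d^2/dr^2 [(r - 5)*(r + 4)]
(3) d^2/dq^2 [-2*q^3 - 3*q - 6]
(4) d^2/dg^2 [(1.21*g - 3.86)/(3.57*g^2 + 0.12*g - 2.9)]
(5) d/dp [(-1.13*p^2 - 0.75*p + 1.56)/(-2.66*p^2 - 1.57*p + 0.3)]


(1) = (-4*c^4 - 2*c^3 + 3*c - 2)/(6*c^3)
(2) = 2
(3) = -12*q
(4) = ((27.27 - 25.9182*g)*(3.57*g^2 + 0.12*g - 2.9) + (1.21*g - 3.86)*(7.14*g + 0.12)*(14.28*g + 0.24))/(3.57*g^2 + 0.12*g - 2.9)^3
(5) = (-0.2209*p^2 + 7.6212*p + 2.2242)/(7.0756*p^4 + 8.3524*p^3 + 0.8689*p^2 - 0.942*p + 0.09)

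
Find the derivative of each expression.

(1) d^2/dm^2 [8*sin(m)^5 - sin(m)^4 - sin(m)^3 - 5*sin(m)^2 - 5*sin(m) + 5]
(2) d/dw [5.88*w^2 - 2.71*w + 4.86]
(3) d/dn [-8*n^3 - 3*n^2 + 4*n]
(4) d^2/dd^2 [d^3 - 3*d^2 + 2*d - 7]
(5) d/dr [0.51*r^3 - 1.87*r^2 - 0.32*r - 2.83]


(1) = -200*sin(m)^5 + 16*sin(m)^4 + 169*sin(m)^3 + 8*sin(m)^2 - sin(m) - 10
(2) = 11.76*w - 2.71
(3) = -24*n^2 - 6*n + 4
(4) = 6*d - 6
(5) = 1.53*r^2 - 3.74*r - 0.32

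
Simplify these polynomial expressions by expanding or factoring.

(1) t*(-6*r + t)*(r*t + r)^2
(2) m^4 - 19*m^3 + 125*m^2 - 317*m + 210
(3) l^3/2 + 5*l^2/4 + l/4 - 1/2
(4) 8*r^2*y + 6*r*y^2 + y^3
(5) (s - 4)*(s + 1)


(1) = -6*r^3*t^3 - 12*r^3*t^2 - 6*r^3*t + r^2*t^4 + 2*r^2*t^3 + r^2*t^2
(2) = (m - 7)*(m - 6)*(m - 5)*(m - 1)
(3) = (l/2 + 1/2)*(l - 1/2)*(l + 2)
(4) = y*(2*r + y)*(4*r + y)
(5) = s^2 - 3*s - 4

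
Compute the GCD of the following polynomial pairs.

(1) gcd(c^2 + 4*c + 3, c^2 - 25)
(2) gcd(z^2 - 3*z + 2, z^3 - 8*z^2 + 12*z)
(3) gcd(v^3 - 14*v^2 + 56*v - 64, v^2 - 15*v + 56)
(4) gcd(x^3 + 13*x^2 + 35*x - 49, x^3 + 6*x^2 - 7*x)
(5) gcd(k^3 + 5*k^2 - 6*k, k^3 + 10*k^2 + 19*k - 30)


(1) = 1
(2) = z - 2
(3) = gcd((v - 8)*(v - 4)*(v - 2), (v - 8)*(v - 7)) = v - 8
(4) = x^2 + 6*x - 7
(5) = gcd(k*(k - 1)*(k + 6), (k - 1)*(k + 5)*(k + 6)) = k^2 + 5*k - 6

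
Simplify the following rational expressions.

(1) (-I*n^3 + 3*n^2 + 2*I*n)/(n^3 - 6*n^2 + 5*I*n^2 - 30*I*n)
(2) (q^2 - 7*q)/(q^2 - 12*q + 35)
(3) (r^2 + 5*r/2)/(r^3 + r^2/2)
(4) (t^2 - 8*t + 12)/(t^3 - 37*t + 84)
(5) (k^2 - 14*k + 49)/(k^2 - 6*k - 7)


(1) = (-I*n^2 + 3*n + 2*I)/(n^2 + n*(-6 + 5*I) - 30*I)
(2) = q/(q - 5)
(3) = (2*r + 5)/(2*r^2 + r)
(4) = (t^2 - 8*t + 12)/(t^3 - 37*t + 84)
(5) = (k - 7)/(k + 1)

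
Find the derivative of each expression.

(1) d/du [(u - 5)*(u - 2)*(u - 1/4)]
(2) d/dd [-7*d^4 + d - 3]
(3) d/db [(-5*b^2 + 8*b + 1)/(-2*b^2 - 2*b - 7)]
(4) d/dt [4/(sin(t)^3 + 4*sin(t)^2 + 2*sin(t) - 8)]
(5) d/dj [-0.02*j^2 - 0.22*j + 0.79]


(1) = 3*u^2 - 29*u/2 + 47/4
(2) = 1 - 28*d^3
(3) = 2*(13*b^2 + 37*b - 27)/(4*b^4 + 8*b^3 + 32*b^2 + 28*b + 49)
(4) = 4*(-8*sin(t) + 3*cos(t)^2 - 5)*cos(t)/(sin(t)^3 + 4*sin(t)^2 + 2*sin(t) - 8)^2
(5) = -0.04*j - 0.22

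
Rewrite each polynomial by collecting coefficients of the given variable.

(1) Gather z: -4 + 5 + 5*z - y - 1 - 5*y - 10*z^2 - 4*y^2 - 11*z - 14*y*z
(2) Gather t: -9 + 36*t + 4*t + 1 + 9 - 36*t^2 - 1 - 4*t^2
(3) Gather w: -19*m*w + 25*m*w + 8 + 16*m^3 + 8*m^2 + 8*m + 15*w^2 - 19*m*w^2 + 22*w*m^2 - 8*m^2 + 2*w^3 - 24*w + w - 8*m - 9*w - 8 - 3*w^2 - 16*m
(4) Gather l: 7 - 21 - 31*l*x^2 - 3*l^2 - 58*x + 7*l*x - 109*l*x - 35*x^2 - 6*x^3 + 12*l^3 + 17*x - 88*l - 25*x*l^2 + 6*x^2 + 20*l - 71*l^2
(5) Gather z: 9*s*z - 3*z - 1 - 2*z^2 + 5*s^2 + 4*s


(1) = -4*y^2 - 6*y - 10*z^2 + z*(-14*y - 6)
(2) = -40*t^2 + 40*t
(3) = 16*m^3 - 16*m + 2*w^3 + w^2*(12 - 19*m) + w*(22*m^2 + 6*m - 32)
(4) = 12*l^3 + l^2*(-25*x - 74) + l*(-31*x^2 - 102*x - 68) - 6*x^3 - 29*x^2 - 41*x - 14
(5) = 5*s^2 + 4*s - 2*z^2 + z*(9*s - 3) - 1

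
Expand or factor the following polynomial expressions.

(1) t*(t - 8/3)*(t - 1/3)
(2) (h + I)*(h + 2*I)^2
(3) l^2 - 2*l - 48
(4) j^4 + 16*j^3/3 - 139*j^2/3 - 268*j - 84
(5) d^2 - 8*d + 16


(1) = t^3 - 3*t^2 + 8*t/9
(2) = h^3 + 5*I*h^2 - 8*h - 4*I
(3) = (l - 8)*(l + 6)
(4) = (j - 7)*(j + 1/3)*(j + 6)^2
(5) = (d - 4)^2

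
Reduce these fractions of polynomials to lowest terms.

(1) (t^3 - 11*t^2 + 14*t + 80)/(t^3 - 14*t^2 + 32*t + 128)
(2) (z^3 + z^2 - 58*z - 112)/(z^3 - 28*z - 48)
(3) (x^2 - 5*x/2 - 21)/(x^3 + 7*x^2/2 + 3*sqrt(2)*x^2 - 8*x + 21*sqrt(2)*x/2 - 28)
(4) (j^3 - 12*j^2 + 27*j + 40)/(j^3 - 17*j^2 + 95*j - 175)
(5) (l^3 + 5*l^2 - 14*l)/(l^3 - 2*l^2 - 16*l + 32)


(1) = (t - 5)/(t - 8)
(2) = (z^2 - z - 56)/(z^2 - 2*z - 24)
(3) = (4*x - 24)/(4*x^2 + 12*sqrt(2)*x - 32)
(4) = (j^2 - 7*j - 8)/(j^2 - 12*j + 35)
(5) = (l^2 + 7*l)/(l^2 - 16)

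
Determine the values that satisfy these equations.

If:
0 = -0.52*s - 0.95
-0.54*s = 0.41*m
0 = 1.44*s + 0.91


Then:
No Solution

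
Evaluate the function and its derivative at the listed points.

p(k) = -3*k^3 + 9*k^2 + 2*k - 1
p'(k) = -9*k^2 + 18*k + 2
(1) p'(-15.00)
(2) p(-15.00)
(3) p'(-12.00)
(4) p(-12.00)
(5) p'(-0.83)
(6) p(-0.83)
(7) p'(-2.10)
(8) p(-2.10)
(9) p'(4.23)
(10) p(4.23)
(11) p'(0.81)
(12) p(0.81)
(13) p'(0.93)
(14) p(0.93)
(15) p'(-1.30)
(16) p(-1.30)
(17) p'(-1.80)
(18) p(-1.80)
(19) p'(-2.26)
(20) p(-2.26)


(1) = -2293.00
(2) = 12119.00
(3) = -1510.00
(4) = 6455.00
(5) = -19.14
(6) = 5.26
(7) = -75.49
(8) = 62.27
(9) = -82.90
(10) = -58.56
(11) = 10.68
(12) = 4.93
(13) = 10.96
(14) = 6.23
(15) = -36.61
(16) = 18.20
(17) = -59.56
(18) = 42.06
(19) = -84.65
(20) = 75.08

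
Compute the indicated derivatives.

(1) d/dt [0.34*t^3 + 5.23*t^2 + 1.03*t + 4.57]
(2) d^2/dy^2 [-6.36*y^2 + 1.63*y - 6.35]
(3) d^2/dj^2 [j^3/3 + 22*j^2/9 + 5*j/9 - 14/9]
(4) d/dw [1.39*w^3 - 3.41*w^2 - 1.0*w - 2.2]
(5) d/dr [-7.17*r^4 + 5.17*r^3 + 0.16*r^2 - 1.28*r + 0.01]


(1) = 1.02*t^2 + 10.46*t + 1.03
(2) = -12.7200000000000
(3) = 2*j + 44/9
(4) = 4.17*w^2 - 6.82*w - 1.0
(5) = -28.68*r^3 + 15.51*r^2 + 0.32*r - 1.28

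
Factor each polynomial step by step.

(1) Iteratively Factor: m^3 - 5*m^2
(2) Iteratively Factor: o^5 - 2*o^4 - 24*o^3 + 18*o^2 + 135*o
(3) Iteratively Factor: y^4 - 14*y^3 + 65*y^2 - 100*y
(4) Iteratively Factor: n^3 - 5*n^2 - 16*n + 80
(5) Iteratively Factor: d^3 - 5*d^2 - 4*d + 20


(1) = (m - 5)*(m^2) = m*(m - 5)*(m)
(2) = (o)*(o^4 - 2*o^3 - 24*o^2 + 18*o + 135) = o*(o - 5)*(o^3 + 3*o^2 - 9*o - 27) = o*(o - 5)*(o + 3)*(o^2 - 9) = o*(o - 5)*(o - 3)*(o + 3)*(o + 3)
(3) = (y - 5)*(y^3 - 9*y^2 + 20*y) = y*(y - 5)*(y^2 - 9*y + 20) = y*(y - 5)*(y - 4)*(y - 5)
(4) = (n + 4)*(n^2 - 9*n + 20) = (n - 4)*(n + 4)*(n - 5)
(5) = (d + 2)*(d^2 - 7*d + 10) = (d - 5)*(d + 2)*(d - 2)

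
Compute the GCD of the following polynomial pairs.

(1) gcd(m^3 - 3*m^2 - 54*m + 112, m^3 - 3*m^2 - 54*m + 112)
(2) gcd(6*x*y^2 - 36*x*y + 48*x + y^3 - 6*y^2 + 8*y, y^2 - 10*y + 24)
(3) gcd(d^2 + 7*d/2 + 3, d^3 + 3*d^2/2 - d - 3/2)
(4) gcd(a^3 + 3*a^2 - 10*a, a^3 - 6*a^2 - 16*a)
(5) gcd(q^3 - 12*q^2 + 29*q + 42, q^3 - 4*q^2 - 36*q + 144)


(1) = m^3 - 3*m^2 - 54*m + 112
(2) = y - 4
(3) = d + 3/2
(4) = gcd(a*(a - 2)*(a + 5), a*(a - 8)*(a + 2)) = a
(5) = q - 6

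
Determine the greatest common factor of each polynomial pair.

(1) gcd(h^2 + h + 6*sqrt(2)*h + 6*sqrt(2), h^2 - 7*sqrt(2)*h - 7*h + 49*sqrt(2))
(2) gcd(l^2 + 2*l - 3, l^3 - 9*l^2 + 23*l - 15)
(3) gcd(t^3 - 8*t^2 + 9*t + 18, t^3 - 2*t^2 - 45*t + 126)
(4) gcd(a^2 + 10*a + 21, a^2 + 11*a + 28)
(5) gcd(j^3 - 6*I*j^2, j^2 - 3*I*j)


(1) = 1
(2) = l - 1
(3) = t^2 - 9*t + 18
(4) = a + 7
(5) = gcd(j^2*(j - 6*I), j*(j - 3*I)) = j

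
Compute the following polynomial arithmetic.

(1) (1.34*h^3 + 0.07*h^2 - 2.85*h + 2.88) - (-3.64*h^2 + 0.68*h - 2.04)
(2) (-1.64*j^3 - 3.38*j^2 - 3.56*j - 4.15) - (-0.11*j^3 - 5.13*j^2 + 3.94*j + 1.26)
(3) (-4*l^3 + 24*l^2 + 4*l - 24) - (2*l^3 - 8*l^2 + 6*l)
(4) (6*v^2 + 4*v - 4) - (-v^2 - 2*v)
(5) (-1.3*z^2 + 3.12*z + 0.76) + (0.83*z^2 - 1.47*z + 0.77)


(1) = 1.34*h^3 + 3.71*h^2 - 3.53*h + 4.92
(2) = -1.53*j^3 + 1.75*j^2 - 7.5*j - 5.41
(3) = -6*l^3 + 32*l^2 - 2*l - 24
(4) = 7*v^2 + 6*v - 4
(5) = -0.47*z^2 + 1.65*z + 1.53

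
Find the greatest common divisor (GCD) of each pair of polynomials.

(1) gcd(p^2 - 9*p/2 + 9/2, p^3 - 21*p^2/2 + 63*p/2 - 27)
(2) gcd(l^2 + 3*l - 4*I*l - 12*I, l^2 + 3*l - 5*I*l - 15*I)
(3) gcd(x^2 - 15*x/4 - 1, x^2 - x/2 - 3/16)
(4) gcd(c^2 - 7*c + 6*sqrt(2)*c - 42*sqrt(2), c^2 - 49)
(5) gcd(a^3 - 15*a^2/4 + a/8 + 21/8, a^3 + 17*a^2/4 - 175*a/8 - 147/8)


(1) = gcd((p - 3)*(p - 3/2), (p - 6)*(p - 3)*(p - 3/2)) = p^2 - 9*p/2 + 9/2
(2) = gcd((l + 3)*(l - 4*I), (l + 3)*(l - 5*I)) = l + 3
(3) = x + 1/4
(4) = gcd((c - 7)*(c + 6*sqrt(2)), (c - 7)*(c + 7)) = c - 7
(5) = gcd((a - 7/2)*(a - 1)*(a + 3/4), (a - 7/2)*(a + 3/4)*(a + 7)) = a^2 - 11*a/4 - 21/8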